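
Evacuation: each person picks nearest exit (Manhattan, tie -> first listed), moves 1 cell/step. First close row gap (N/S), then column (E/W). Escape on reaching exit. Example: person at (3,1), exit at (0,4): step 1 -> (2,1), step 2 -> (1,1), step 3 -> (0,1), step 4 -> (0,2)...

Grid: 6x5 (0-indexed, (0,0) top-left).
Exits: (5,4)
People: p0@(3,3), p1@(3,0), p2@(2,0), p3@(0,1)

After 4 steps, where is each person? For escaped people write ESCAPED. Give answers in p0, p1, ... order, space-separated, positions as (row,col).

Step 1: p0:(3,3)->(4,3) | p1:(3,0)->(4,0) | p2:(2,0)->(3,0) | p3:(0,1)->(1,1)
Step 2: p0:(4,3)->(5,3) | p1:(4,0)->(5,0) | p2:(3,0)->(4,0) | p3:(1,1)->(2,1)
Step 3: p0:(5,3)->(5,4)->EXIT | p1:(5,0)->(5,1) | p2:(4,0)->(5,0) | p3:(2,1)->(3,1)
Step 4: p0:escaped | p1:(5,1)->(5,2) | p2:(5,0)->(5,1) | p3:(3,1)->(4,1)

ESCAPED (5,2) (5,1) (4,1)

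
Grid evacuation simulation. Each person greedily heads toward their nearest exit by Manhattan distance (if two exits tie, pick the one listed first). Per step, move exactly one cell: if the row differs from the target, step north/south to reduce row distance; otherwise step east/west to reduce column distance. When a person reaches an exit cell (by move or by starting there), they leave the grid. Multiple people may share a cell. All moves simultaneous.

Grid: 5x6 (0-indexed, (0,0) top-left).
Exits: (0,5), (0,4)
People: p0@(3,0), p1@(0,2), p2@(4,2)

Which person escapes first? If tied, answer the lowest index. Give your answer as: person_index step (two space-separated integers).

Step 1: p0:(3,0)->(2,0) | p1:(0,2)->(0,3) | p2:(4,2)->(3,2)
Step 2: p0:(2,0)->(1,0) | p1:(0,3)->(0,4)->EXIT | p2:(3,2)->(2,2)
Step 3: p0:(1,0)->(0,0) | p1:escaped | p2:(2,2)->(1,2)
Step 4: p0:(0,0)->(0,1) | p1:escaped | p2:(1,2)->(0,2)
Step 5: p0:(0,1)->(0,2) | p1:escaped | p2:(0,2)->(0,3)
Step 6: p0:(0,2)->(0,3) | p1:escaped | p2:(0,3)->(0,4)->EXIT
Step 7: p0:(0,3)->(0,4)->EXIT | p1:escaped | p2:escaped
Exit steps: [7, 2, 6]
First to escape: p1 at step 2

Answer: 1 2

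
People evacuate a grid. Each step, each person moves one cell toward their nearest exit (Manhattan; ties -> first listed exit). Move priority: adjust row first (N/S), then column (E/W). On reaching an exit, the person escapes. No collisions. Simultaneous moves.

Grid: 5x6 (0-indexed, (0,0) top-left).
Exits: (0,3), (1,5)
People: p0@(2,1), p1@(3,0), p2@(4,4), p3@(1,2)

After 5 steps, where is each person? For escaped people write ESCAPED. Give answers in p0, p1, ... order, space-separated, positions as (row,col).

Step 1: p0:(2,1)->(1,1) | p1:(3,0)->(2,0) | p2:(4,4)->(3,4) | p3:(1,2)->(0,2)
Step 2: p0:(1,1)->(0,1) | p1:(2,0)->(1,0) | p2:(3,4)->(2,4) | p3:(0,2)->(0,3)->EXIT
Step 3: p0:(0,1)->(0,2) | p1:(1,0)->(0,0) | p2:(2,4)->(1,4) | p3:escaped
Step 4: p0:(0,2)->(0,3)->EXIT | p1:(0,0)->(0,1) | p2:(1,4)->(1,5)->EXIT | p3:escaped
Step 5: p0:escaped | p1:(0,1)->(0,2) | p2:escaped | p3:escaped

ESCAPED (0,2) ESCAPED ESCAPED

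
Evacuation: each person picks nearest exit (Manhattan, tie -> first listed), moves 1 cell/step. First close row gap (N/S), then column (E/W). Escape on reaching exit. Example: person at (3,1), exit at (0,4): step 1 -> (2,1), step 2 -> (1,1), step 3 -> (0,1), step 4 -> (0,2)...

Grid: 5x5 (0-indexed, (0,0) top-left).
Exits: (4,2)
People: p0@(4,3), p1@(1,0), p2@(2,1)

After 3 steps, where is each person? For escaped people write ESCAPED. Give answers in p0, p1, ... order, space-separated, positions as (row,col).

Step 1: p0:(4,3)->(4,2)->EXIT | p1:(1,0)->(2,0) | p2:(2,1)->(3,1)
Step 2: p0:escaped | p1:(2,0)->(3,0) | p2:(3,1)->(4,1)
Step 3: p0:escaped | p1:(3,0)->(4,0) | p2:(4,1)->(4,2)->EXIT

ESCAPED (4,0) ESCAPED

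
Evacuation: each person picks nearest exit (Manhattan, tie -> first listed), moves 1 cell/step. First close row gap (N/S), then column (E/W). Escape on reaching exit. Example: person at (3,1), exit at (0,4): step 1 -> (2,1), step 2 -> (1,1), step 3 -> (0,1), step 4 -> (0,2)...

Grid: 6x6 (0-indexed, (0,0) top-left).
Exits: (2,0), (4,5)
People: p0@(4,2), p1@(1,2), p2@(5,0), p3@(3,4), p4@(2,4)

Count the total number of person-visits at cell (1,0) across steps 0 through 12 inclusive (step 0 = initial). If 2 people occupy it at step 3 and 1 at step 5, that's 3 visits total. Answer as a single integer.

Step 0: p0@(4,2) p1@(1,2) p2@(5,0) p3@(3,4) p4@(2,4) -> at (1,0): 0 [-], cum=0
Step 1: p0@(4,3) p1@(2,2) p2@(4,0) p3@(4,4) p4@(3,4) -> at (1,0): 0 [-], cum=0
Step 2: p0@(4,4) p1@(2,1) p2@(3,0) p3@ESC p4@(4,4) -> at (1,0): 0 [-], cum=0
Step 3: p0@ESC p1@ESC p2@ESC p3@ESC p4@ESC -> at (1,0): 0 [-], cum=0
Total visits = 0

Answer: 0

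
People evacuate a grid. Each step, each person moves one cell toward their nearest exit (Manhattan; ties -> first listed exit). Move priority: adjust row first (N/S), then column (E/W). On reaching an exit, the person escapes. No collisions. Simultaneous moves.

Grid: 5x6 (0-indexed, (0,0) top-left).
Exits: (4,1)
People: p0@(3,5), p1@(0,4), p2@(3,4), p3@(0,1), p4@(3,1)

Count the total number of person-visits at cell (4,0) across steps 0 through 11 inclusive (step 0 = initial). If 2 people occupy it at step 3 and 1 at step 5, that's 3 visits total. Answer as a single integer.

Answer: 0

Derivation:
Step 0: p0@(3,5) p1@(0,4) p2@(3,4) p3@(0,1) p4@(3,1) -> at (4,0): 0 [-], cum=0
Step 1: p0@(4,5) p1@(1,4) p2@(4,4) p3@(1,1) p4@ESC -> at (4,0): 0 [-], cum=0
Step 2: p0@(4,4) p1@(2,4) p2@(4,3) p3@(2,1) p4@ESC -> at (4,0): 0 [-], cum=0
Step 3: p0@(4,3) p1@(3,4) p2@(4,2) p3@(3,1) p4@ESC -> at (4,0): 0 [-], cum=0
Step 4: p0@(4,2) p1@(4,4) p2@ESC p3@ESC p4@ESC -> at (4,0): 0 [-], cum=0
Step 5: p0@ESC p1@(4,3) p2@ESC p3@ESC p4@ESC -> at (4,0): 0 [-], cum=0
Step 6: p0@ESC p1@(4,2) p2@ESC p3@ESC p4@ESC -> at (4,0): 0 [-], cum=0
Step 7: p0@ESC p1@ESC p2@ESC p3@ESC p4@ESC -> at (4,0): 0 [-], cum=0
Total visits = 0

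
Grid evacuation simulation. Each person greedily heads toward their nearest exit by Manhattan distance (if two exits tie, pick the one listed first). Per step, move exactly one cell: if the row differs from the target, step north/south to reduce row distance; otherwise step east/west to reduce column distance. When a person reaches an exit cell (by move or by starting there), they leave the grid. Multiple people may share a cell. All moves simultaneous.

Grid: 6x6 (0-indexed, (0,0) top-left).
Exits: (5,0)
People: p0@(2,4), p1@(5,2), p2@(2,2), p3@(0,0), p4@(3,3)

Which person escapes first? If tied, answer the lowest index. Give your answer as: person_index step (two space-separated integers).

Step 1: p0:(2,4)->(3,4) | p1:(5,2)->(5,1) | p2:(2,2)->(3,2) | p3:(0,0)->(1,0) | p4:(3,3)->(4,3)
Step 2: p0:(3,4)->(4,4) | p1:(5,1)->(5,0)->EXIT | p2:(3,2)->(4,2) | p3:(1,0)->(2,0) | p4:(4,3)->(5,3)
Step 3: p0:(4,4)->(5,4) | p1:escaped | p2:(4,2)->(5,2) | p3:(2,0)->(3,0) | p4:(5,3)->(5,2)
Step 4: p0:(5,4)->(5,3) | p1:escaped | p2:(5,2)->(5,1) | p3:(3,0)->(4,0) | p4:(5,2)->(5,1)
Step 5: p0:(5,3)->(5,2) | p1:escaped | p2:(5,1)->(5,0)->EXIT | p3:(4,0)->(5,0)->EXIT | p4:(5,1)->(5,0)->EXIT
Step 6: p0:(5,2)->(5,1) | p1:escaped | p2:escaped | p3:escaped | p4:escaped
Step 7: p0:(5,1)->(5,0)->EXIT | p1:escaped | p2:escaped | p3:escaped | p4:escaped
Exit steps: [7, 2, 5, 5, 5]
First to escape: p1 at step 2

Answer: 1 2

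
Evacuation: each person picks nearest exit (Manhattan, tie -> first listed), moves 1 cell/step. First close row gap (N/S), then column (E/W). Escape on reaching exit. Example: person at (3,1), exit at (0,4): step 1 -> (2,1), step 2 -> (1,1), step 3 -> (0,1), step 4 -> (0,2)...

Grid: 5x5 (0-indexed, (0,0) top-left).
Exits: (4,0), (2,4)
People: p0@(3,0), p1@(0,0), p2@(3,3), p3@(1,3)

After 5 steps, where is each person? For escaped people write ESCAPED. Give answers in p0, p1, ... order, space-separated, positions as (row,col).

Step 1: p0:(3,0)->(4,0)->EXIT | p1:(0,0)->(1,0) | p2:(3,3)->(2,3) | p3:(1,3)->(2,3)
Step 2: p0:escaped | p1:(1,0)->(2,0) | p2:(2,3)->(2,4)->EXIT | p3:(2,3)->(2,4)->EXIT
Step 3: p0:escaped | p1:(2,0)->(3,0) | p2:escaped | p3:escaped
Step 4: p0:escaped | p1:(3,0)->(4,0)->EXIT | p2:escaped | p3:escaped

ESCAPED ESCAPED ESCAPED ESCAPED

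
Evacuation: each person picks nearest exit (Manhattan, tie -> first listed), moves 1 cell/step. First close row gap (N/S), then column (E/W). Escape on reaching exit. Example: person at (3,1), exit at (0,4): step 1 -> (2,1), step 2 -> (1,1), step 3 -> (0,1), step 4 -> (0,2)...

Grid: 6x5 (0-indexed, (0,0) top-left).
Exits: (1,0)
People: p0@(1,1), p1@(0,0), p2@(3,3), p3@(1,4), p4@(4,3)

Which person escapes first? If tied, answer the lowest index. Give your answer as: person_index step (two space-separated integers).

Answer: 0 1

Derivation:
Step 1: p0:(1,1)->(1,0)->EXIT | p1:(0,0)->(1,0)->EXIT | p2:(3,3)->(2,3) | p3:(1,4)->(1,3) | p4:(4,3)->(3,3)
Step 2: p0:escaped | p1:escaped | p2:(2,3)->(1,3) | p3:(1,3)->(1,2) | p4:(3,3)->(2,3)
Step 3: p0:escaped | p1:escaped | p2:(1,3)->(1,2) | p3:(1,2)->(1,1) | p4:(2,3)->(1,3)
Step 4: p0:escaped | p1:escaped | p2:(1,2)->(1,1) | p3:(1,1)->(1,0)->EXIT | p4:(1,3)->(1,2)
Step 5: p0:escaped | p1:escaped | p2:(1,1)->(1,0)->EXIT | p3:escaped | p4:(1,2)->(1,1)
Step 6: p0:escaped | p1:escaped | p2:escaped | p3:escaped | p4:(1,1)->(1,0)->EXIT
Exit steps: [1, 1, 5, 4, 6]
First to escape: p0 at step 1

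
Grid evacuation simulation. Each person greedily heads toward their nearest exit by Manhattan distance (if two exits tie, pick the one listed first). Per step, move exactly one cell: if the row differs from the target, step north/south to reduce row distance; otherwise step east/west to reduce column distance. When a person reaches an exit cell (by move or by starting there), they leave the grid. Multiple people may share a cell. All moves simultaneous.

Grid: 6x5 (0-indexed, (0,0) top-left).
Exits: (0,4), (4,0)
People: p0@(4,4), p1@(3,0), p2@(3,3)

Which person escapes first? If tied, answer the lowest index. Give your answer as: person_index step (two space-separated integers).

Step 1: p0:(4,4)->(3,4) | p1:(3,0)->(4,0)->EXIT | p2:(3,3)->(2,3)
Step 2: p0:(3,4)->(2,4) | p1:escaped | p2:(2,3)->(1,3)
Step 3: p0:(2,4)->(1,4) | p1:escaped | p2:(1,3)->(0,3)
Step 4: p0:(1,4)->(0,4)->EXIT | p1:escaped | p2:(0,3)->(0,4)->EXIT
Exit steps: [4, 1, 4]
First to escape: p1 at step 1

Answer: 1 1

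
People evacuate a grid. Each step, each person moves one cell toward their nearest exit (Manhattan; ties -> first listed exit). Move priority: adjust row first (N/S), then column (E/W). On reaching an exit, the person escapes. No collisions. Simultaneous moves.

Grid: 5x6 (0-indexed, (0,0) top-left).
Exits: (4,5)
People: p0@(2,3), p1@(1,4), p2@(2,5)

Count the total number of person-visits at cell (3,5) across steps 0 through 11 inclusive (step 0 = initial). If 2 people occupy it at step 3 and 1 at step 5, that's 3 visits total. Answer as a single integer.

Step 0: p0@(2,3) p1@(1,4) p2@(2,5) -> at (3,5): 0 [-], cum=0
Step 1: p0@(3,3) p1@(2,4) p2@(3,5) -> at (3,5): 1 [p2], cum=1
Step 2: p0@(4,3) p1@(3,4) p2@ESC -> at (3,5): 0 [-], cum=1
Step 3: p0@(4,4) p1@(4,4) p2@ESC -> at (3,5): 0 [-], cum=1
Step 4: p0@ESC p1@ESC p2@ESC -> at (3,5): 0 [-], cum=1
Total visits = 1

Answer: 1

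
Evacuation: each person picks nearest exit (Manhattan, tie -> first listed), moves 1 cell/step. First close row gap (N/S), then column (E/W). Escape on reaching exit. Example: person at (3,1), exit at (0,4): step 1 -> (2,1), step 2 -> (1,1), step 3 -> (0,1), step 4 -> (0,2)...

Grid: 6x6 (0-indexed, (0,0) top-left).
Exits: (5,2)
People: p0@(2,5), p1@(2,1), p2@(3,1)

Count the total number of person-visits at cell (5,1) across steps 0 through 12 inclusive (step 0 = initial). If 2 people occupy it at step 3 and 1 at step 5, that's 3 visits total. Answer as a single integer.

Answer: 2

Derivation:
Step 0: p0@(2,5) p1@(2,1) p2@(3,1) -> at (5,1): 0 [-], cum=0
Step 1: p0@(3,5) p1@(3,1) p2@(4,1) -> at (5,1): 0 [-], cum=0
Step 2: p0@(4,5) p1@(4,1) p2@(5,1) -> at (5,1): 1 [p2], cum=1
Step 3: p0@(5,5) p1@(5,1) p2@ESC -> at (5,1): 1 [p1], cum=2
Step 4: p0@(5,4) p1@ESC p2@ESC -> at (5,1): 0 [-], cum=2
Step 5: p0@(5,3) p1@ESC p2@ESC -> at (5,1): 0 [-], cum=2
Step 6: p0@ESC p1@ESC p2@ESC -> at (5,1): 0 [-], cum=2
Total visits = 2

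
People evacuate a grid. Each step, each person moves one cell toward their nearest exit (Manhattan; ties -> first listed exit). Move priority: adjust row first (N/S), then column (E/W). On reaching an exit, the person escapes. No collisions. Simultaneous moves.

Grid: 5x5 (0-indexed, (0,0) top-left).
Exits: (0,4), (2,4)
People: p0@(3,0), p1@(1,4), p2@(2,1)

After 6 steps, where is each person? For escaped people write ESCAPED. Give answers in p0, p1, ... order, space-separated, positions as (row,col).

Step 1: p0:(3,0)->(2,0) | p1:(1,4)->(0,4)->EXIT | p2:(2,1)->(2,2)
Step 2: p0:(2,0)->(2,1) | p1:escaped | p2:(2,2)->(2,3)
Step 3: p0:(2,1)->(2,2) | p1:escaped | p2:(2,3)->(2,4)->EXIT
Step 4: p0:(2,2)->(2,3) | p1:escaped | p2:escaped
Step 5: p0:(2,3)->(2,4)->EXIT | p1:escaped | p2:escaped

ESCAPED ESCAPED ESCAPED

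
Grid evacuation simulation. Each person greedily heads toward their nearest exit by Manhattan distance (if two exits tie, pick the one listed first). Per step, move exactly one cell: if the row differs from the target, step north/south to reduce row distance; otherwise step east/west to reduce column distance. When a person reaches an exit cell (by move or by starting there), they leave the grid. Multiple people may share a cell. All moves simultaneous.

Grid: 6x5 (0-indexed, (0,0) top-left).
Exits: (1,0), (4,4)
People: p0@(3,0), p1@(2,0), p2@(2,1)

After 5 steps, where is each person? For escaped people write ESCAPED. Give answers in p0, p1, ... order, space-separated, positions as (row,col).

Step 1: p0:(3,0)->(2,0) | p1:(2,0)->(1,0)->EXIT | p2:(2,1)->(1,1)
Step 2: p0:(2,0)->(1,0)->EXIT | p1:escaped | p2:(1,1)->(1,0)->EXIT

ESCAPED ESCAPED ESCAPED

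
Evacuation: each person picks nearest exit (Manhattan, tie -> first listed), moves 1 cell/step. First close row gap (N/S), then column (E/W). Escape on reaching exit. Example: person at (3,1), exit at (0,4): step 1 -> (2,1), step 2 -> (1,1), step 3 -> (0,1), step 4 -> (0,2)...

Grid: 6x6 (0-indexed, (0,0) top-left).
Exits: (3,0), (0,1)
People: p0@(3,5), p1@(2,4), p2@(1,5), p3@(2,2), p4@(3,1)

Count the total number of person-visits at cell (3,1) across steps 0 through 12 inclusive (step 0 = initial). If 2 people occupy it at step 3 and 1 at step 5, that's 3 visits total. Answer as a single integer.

Step 0: p0@(3,5) p1@(2,4) p2@(1,5) p3@(2,2) p4@(3,1) -> at (3,1): 1 [p4], cum=1
Step 1: p0@(3,4) p1@(3,4) p2@(0,5) p3@(3,2) p4@ESC -> at (3,1): 0 [-], cum=1
Step 2: p0@(3,3) p1@(3,3) p2@(0,4) p3@(3,1) p4@ESC -> at (3,1): 1 [p3], cum=2
Step 3: p0@(3,2) p1@(3,2) p2@(0,3) p3@ESC p4@ESC -> at (3,1): 0 [-], cum=2
Step 4: p0@(3,1) p1@(3,1) p2@(0,2) p3@ESC p4@ESC -> at (3,1): 2 [p0,p1], cum=4
Step 5: p0@ESC p1@ESC p2@ESC p3@ESC p4@ESC -> at (3,1): 0 [-], cum=4
Total visits = 4

Answer: 4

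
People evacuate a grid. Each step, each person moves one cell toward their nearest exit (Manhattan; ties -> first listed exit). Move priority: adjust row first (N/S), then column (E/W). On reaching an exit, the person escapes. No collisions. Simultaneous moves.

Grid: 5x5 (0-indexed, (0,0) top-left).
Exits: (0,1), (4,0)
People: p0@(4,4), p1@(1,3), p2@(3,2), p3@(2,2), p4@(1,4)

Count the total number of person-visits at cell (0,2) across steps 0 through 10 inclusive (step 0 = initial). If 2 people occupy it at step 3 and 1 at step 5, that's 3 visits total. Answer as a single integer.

Answer: 3

Derivation:
Step 0: p0@(4,4) p1@(1,3) p2@(3,2) p3@(2,2) p4@(1,4) -> at (0,2): 0 [-], cum=0
Step 1: p0@(4,3) p1@(0,3) p2@(4,2) p3@(1,2) p4@(0,4) -> at (0,2): 0 [-], cum=0
Step 2: p0@(4,2) p1@(0,2) p2@(4,1) p3@(0,2) p4@(0,3) -> at (0,2): 2 [p1,p3], cum=2
Step 3: p0@(4,1) p1@ESC p2@ESC p3@ESC p4@(0,2) -> at (0,2): 1 [p4], cum=3
Step 4: p0@ESC p1@ESC p2@ESC p3@ESC p4@ESC -> at (0,2): 0 [-], cum=3
Total visits = 3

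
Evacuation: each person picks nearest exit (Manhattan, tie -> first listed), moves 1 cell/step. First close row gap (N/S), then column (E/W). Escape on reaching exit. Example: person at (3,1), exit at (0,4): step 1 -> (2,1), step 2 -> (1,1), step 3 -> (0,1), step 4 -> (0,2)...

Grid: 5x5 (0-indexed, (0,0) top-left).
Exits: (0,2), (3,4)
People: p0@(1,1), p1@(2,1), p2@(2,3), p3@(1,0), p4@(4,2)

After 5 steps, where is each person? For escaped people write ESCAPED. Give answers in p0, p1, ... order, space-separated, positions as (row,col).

Step 1: p0:(1,1)->(0,1) | p1:(2,1)->(1,1) | p2:(2,3)->(3,3) | p3:(1,0)->(0,0) | p4:(4,2)->(3,2)
Step 2: p0:(0,1)->(0,2)->EXIT | p1:(1,1)->(0,1) | p2:(3,3)->(3,4)->EXIT | p3:(0,0)->(0,1) | p4:(3,2)->(3,3)
Step 3: p0:escaped | p1:(0,1)->(0,2)->EXIT | p2:escaped | p3:(0,1)->(0,2)->EXIT | p4:(3,3)->(3,4)->EXIT

ESCAPED ESCAPED ESCAPED ESCAPED ESCAPED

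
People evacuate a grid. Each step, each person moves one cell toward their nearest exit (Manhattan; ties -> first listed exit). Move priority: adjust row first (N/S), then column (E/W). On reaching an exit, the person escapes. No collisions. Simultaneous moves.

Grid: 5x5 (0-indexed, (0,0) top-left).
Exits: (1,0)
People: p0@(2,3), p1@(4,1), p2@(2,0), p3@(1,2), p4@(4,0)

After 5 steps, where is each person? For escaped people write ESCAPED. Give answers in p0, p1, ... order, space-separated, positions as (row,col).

Step 1: p0:(2,3)->(1,3) | p1:(4,1)->(3,1) | p2:(2,0)->(1,0)->EXIT | p3:(1,2)->(1,1) | p4:(4,0)->(3,0)
Step 2: p0:(1,3)->(1,2) | p1:(3,1)->(2,1) | p2:escaped | p3:(1,1)->(1,0)->EXIT | p4:(3,0)->(2,0)
Step 3: p0:(1,2)->(1,1) | p1:(2,1)->(1,1) | p2:escaped | p3:escaped | p4:(2,0)->(1,0)->EXIT
Step 4: p0:(1,1)->(1,0)->EXIT | p1:(1,1)->(1,0)->EXIT | p2:escaped | p3:escaped | p4:escaped

ESCAPED ESCAPED ESCAPED ESCAPED ESCAPED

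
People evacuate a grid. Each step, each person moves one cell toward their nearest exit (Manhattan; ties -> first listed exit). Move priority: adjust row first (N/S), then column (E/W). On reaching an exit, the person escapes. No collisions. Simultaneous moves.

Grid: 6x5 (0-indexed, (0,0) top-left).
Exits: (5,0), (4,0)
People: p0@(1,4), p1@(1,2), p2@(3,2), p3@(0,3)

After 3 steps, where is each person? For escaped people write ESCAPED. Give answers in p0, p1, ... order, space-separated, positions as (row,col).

Step 1: p0:(1,4)->(2,4) | p1:(1,2)->(2,2) | p2:(3,2)->(4,2) | p3:(0,3)->(1,3)
Step 2: p0:(2,4)->(3,4) | p1:(2,2)->(3,2) | p2:(4,2)->(4,1) | p3:(1,3)->(2,3)
Step 3: p0:(3,4)->(4,4) | p1:(3,2)->(4,2) | p2:(4,1)->(4,0)->EXIT | p3:(2,3)->(3,3)

(4,4) (4,2) ESCAPED (3,3)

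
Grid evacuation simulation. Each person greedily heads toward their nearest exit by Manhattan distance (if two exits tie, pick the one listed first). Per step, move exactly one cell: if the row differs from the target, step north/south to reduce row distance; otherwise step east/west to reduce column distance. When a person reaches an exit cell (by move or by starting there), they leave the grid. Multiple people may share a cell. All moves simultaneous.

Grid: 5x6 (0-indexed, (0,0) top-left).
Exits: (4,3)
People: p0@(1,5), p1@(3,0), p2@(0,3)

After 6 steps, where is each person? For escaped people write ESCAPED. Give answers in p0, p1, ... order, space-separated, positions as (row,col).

Step 1: p0:(1,5)->(2,5) | p1:(3,0)->(4,0) | p2:(0,3)->(1,3)
Step 2: p0:(2,5)->(3,5) | p1:(4,0)->(4,1) | p2:(1,3)->(2,3)
Step 3: p0:(3,5)->(4,5) | p1:(4,1)->(4,2) | p2:(2,3)->(3,3)
Step 4: p0:(4,5)->(4,4) | p1:(4,2)->(4,3)->EXIT | p2:(3,3)->(4,3)->EXIT
Step 5: p0:(4,4)->(4,3)->EXIT | p1:escaped | p2:escaped

ESCAPED ESCAPED ESCAPED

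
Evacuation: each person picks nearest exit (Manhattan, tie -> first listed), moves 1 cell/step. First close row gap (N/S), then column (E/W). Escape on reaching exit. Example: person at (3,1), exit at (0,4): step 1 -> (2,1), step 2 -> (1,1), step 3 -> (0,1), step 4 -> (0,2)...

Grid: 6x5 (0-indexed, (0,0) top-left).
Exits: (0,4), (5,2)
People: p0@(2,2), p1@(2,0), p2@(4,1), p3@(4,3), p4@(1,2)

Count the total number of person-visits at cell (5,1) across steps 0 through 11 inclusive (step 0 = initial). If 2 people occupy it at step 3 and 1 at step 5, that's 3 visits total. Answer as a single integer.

Step 0: p0@(2,2) p1@(2,0) p2@(4,1) p3@(4,3) p4@(1,2) -> at (5,1): 0 [-], cum=0
Step 1: p0@(3,2) p1@(3,0) p2@(5,1) p3@(5,3) p4@(0,2) -> at (5,1): 1 [p2], cum=1
Step 2: p0@(4,2) p1@(4,0) p2@ESC p3@ESC p4@(0,3) -> at (5,1): 0 [-], cum=1
Step 3: p0@ESC p1@(5,0) p2@ESC p3@ESC p4@ESC -> at (5,1): 0 [-], cum=1
Step 4: p0@ESC p1@(5,1) p2@ESC p3@ESC p4@ESC -> at (5,1): 1 [p1], cum=2
Step 5: p0@ESC p1@ESC p2@ESC p3@ESC p4@ESC -> at (5,1): 0 [-], cum=2
Total visits = 2

Answer: 2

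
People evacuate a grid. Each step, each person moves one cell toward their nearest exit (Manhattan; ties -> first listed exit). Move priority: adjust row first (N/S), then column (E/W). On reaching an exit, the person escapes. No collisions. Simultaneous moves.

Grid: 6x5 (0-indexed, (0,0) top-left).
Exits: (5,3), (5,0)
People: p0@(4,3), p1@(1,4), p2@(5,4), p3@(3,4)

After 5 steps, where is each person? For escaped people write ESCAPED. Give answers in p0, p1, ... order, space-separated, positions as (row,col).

Step 1: p0:(4,3)->(5,3)->EXIT | p1:(1,4)->(2,4) | p2:(5,4)->(5,3)->EXIT | p3:(3,4)->(4,4)
Step 2: p0:escaped | p1:(2,4)->(3,4) | p2:escaped | p3:(4,4)->(5,4)
Step 3: p0:escaped | p1:(3,4)->(4,4) | p2:escaped | p3:(5,4)->(5,3)->EXIT
Step 4: p0:escaped | p1:(4,4)->(5,4) | p2:escaped | p3:escaped
Step 5: p0:escaped | p1:(5,4)->(5,3)->EXIT | p2:escaped | p3:escaped

ESCAPED ESCAPED ESCAPED ESCAPED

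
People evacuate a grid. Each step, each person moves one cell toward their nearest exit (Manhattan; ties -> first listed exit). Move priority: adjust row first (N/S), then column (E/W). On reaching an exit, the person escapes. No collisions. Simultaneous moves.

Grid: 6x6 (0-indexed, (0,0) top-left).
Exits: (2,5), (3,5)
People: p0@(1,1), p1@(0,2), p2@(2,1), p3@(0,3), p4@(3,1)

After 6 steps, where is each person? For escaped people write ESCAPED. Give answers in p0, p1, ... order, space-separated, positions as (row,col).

Step 1: p0:(1,1)->(2,1) | p1:(0,2)->(1,2) | p2:(2,1)->(2,2) | p3:(0,3)->(1,3) | p4:(3,1)->(3,2)
Step 2: p0:(2,1)->(2,2) | p1:(1,2)->(2,2) | p2:(2,2)->(2,3) | p3:(1,3)->(2,3) | p4:(3,2)->(3,3)
Step 3: p0:(2,2)->(2,3) | p1:(2,2)->(2,3) | p2:(2,3)->(2,4) | p3:(2,3)->(2,4) | p4:(3,3)->(3,4)
Step 4: p0:(2,3)->(2,4) | p1:(2,3)->(2,4) | p2:(2,4)->(2,5)->EXIT | p3:(2,4)->(2,5)->EXIT | p4:(3,4)->(3,5)->EXIT
Step 5: p0:(2,4)->(2,5)->EXIT | p1:(2,4)->(2,5)->EXIT | p2:escaped | p3:escaped | p4:escaped

ESCAPED ESCAPED ESCAPED ESCAPED ESCAPED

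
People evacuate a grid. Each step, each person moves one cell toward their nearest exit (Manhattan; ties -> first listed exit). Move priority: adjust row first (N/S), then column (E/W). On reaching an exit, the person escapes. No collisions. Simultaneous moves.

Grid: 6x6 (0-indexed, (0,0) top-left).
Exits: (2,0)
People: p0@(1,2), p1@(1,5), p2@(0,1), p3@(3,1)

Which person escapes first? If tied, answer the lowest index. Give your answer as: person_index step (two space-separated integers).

Step 1: p0:(1,2)->(2,2) | p1:(1,5)->(2,5) | p2:(0,1)->(1,1) | p3:(3,1)->(2,1)
Step 2: p0:(2,2)->(2,1) | p1:(2,5)->(2,4) | p2:(1,1)->(2,1) | p3:(2,1)->(2,0)->EXIT
Step 3: p0:(2,1)->(2,0)->EXIT | p1:(2,4)->(2,3) | p2:(2,1)->(2,0)->EXIT | p3:escaped
Step 4: p0:escaped | p1:(2,3)->(2,2) | p2:escaped | p3:escaped
Step 5: p0:escaped | p1:(2,2)->(2,1) | p2:escaped | p3:escaped
Step 6: p0:escaped | p1:(2,1)->(2,0)->EXIT | p2:escaped | p3:escaped
Exit steps: [3, 6, 3, 2]
First to escape: p3 at step 2

Answer: 3 2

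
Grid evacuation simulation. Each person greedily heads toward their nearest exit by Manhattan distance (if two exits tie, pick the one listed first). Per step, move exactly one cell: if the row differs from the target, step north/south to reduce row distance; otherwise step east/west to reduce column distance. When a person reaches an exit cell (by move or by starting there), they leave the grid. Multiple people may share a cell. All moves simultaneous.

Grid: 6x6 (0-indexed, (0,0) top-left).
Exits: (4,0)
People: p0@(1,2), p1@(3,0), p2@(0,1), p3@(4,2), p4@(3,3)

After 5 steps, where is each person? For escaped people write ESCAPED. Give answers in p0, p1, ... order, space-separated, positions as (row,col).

Step 1: p0:(1,2)->(2,2) | p1:(3,0)->(4,0)->EXIT | p2:(0,1)->(1,1) | p3:(4,2)->(4,1) | p4:(3,3)->(4,3)
Step 2: p0:(2,2)->(3,2) | p1:escaped | p2:(1,1)->(2,1) | p3:(4,1)->(4,0)->EXIT | p4:(4,3)->(4,2)
Step 3: p0:(3,2)->(4,2) | p1:escaped | p2:(2,1)->(3,1) | p3:escaped | p4:(4,2)->(4,1)
Step 4: p0:(4,2)->(4,1) | p1:escaped | p2:(3,1)->(4,1) | p3:escaped | p4:(4,1)->(4,0)->EXIT
Step 5: p0:(4,1)->(4,0)->EXIT | p1:escaped | p2:(4,1)->(4,0)->EXIT | p3:escaped | p4:escaped

ESCAPED ESCAPED ESCAPED ESCAPED ESCAPED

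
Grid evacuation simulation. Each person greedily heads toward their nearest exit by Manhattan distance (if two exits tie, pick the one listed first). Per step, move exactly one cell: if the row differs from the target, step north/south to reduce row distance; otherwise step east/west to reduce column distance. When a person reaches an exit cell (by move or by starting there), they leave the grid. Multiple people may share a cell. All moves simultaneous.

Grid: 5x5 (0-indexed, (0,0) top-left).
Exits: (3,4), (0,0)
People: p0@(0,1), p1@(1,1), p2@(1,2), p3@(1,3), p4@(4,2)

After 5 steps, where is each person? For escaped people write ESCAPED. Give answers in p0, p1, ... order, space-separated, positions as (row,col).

Step 1: p0:(0,1)->(0,0)->EXIT | p1:(1,1)->(0,1) | p2:(1,2)->(0,2) | p3:(1,3)->(2,3) | p4:(4,2)->(3,2)
Step 2: p0:escaped | p1:(0,1)->(0,0)->EXIT | p2:(0,2)->(0,1) | p3:(2,3)->(3,3) | p4:(3,2)->(3,3)
Step 3: p0:escaped | p1:escaped | p2:(0,1)->(0,0)->EXIT | p3:(3,3)->(3,4)->EXIT | p4:(3,3)->(3,4)->EXIT

ESCAPED ESCAPED ESCAPED ESCAPED ESCAPED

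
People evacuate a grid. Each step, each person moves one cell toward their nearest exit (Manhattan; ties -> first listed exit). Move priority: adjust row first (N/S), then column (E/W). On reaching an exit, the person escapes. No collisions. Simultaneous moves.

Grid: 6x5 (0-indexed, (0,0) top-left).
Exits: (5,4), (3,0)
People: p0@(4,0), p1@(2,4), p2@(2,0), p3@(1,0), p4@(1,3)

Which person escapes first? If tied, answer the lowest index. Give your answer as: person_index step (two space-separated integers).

Step 1: p0:(4,0)->(3,0)->EXIT | p1:(2,4)->(3,4) | p2:(2,0)->(3,0)->EXIT | p3:(1,0)->(2,0) | p4:(1,3)->(2,3)
Step 2: p0:escaped | p1:(3,4)->(4,4) | p2:escaped | p3:(2,0)->(3,0)->EXIT | p4:(2,3)->(3,3)
Step 3: p0:escaped | p1:(4,4)->(5,4)->EXIT | p2:escaped | p3:escaped | p4:(3,3)->(4,3)
Step 4: p0:escaped | p1:escaped | p2:escaped | p3:escaped | p4:(4,3)->(5,3)
Step 5: p0:escaped | p1:escaped | p2:escaped | p3:escaped | p4:(5,3)->(5,4)->EXIT
Exit steps: [1, 3, 1, 2, 5]
First to escape: p0 at step 1

Answer: 0 1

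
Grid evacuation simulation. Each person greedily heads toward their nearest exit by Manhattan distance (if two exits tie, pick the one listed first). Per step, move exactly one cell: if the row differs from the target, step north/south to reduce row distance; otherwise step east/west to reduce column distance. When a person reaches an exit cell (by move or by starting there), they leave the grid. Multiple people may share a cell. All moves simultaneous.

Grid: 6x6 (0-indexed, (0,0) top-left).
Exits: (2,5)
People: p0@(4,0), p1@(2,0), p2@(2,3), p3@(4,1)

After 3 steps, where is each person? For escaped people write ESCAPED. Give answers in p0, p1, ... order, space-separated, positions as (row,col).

Step 1: p0:(4,0)->(3,0) | p1:(2,0)->(2,1) | p2:(2,3)->(2,4) | p3:(4,1)->(3,1)
Step 2: p0:(3,0)->(2,0) | p1:(2,1)->(2,2) | p2:(2,4)->(2,5)->EXIT | p3:(3,1)->(2,1)
Step 3: p0:(2,0)->(2,1) | p1:(2,2)->(2,3) | p2:escaped | p3:(2,1)->(2,2)

(2,1) (2,3) ESCAPED (2,2)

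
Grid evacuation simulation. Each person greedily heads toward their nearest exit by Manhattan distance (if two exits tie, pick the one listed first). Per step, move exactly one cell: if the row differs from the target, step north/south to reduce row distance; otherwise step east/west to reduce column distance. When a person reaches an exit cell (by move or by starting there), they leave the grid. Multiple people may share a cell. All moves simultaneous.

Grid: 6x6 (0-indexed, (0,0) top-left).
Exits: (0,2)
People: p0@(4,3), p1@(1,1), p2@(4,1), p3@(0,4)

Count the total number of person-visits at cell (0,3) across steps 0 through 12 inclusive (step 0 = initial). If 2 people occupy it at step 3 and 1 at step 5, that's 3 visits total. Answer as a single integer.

Step 0: p0@(4,3) p1@(1,1) p2@(4,1) p3@(0,4) -> at (0,3): 0 [-], cum=0
Step 1: p0@(3,3) p1@(0,1) p2@(3,1) p3@(0,3) -> at (0,3): 1 [p3], cum=1
Step 2: p0@(2,3) p1@ESC p2@(2,1) p3@ESC -> at (0,3): 0 [-], cum=1
Step 3: p0@(1,3) p1@ESC p2@(1,1) p3@ESC -> at (0,3): 0 [-], cum=1
Step 4: p0@(0,3) p1@ESC p2@(0,1) p3@ESC -> at (0,3): 1 [p0], cum=2
Step 5: p0@ESC p1@ESC p2@ESC p3@ESC -> at (0,3): 0 [-], cum=2
Total visits = 2

Answer: 2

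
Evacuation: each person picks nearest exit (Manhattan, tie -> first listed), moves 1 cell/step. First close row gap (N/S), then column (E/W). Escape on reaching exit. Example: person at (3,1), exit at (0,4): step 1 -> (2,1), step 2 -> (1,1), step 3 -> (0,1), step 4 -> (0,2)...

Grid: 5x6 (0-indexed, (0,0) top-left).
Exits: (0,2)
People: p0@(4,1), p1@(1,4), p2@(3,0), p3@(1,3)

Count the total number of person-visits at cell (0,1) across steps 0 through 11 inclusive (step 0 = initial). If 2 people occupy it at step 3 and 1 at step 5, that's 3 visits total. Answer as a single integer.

Answer: 2

Derivation:
Step 0: p0@(4,1) p1@(1,4) p2@(3,0) p3@(1,3) -> at (0,1): 0 [-], cum=0
Step 1: p0@(3,1) p1@(0,4) p2@(2,0) p3@(0,3) -> at (0,1): 0 [-], cum=0
Step 2: p0@(2,1) p1@(0,3) p2@(1,0) p3@ESC -> at (0,1): 0 [-], cum=0
Step 3: p0@(1,1) p1@ESC p2@(0,0) p3@ESC -> at (0,1): 0 [-], cum=0
Step 4: p0@(0,1) p1@ESC p2@(0,1) p3@ESC -> at (0,1): 2 [p0,p2], cum=2
Step 5: p0@ESC p1@ESC p2@ESC p3@ESC -> at (0,1): 0 [-], cum=2
Total visits = 2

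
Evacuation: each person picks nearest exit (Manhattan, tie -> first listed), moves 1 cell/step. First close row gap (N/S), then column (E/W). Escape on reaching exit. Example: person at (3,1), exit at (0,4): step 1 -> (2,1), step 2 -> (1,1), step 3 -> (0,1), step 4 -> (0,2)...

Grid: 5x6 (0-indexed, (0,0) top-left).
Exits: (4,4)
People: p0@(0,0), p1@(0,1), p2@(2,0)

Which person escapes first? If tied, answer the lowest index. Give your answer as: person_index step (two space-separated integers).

Answer: 2 6

Derivation:
Step 1: p0:(0,0)->(1,0) | p1:(0,1)->(1,1) | p2:(2,0)->(3,0)
Step 2: p0:(1,0)->(2,0) | p1:(1,1)->(2,1) | p2:(3,0)->(4,0)
Step 3: p0:(2,0)->(3,0) | p1:(2,1)->(3,1) | p2:(4,0)->(4,1)
Step 4: p0:(3,0)->(4,0) | p1:(3,1)->(4,1) | p2:(4,1)->(4,2)
Step 5: p0:(4,0)->(4,1) | p1:(4,1)->(4,2) | p2:(4,2)->(4,3)
Step 6: p0:(4,1)->(4,2) | p1:(4,2)->(4,3) | p2:(4,3)->(4,4)->EXIT
Step 7: p0:(4,2)->(4,3) | p1:(4,3)->(4,4)->EXIT | p2:escaped
Step 8: p0:(4,3)->(4,4)->EXIT | p1:escaped | p2:escaped
Exit steps: [8, 7, 6]
First to escape: p2 at step 6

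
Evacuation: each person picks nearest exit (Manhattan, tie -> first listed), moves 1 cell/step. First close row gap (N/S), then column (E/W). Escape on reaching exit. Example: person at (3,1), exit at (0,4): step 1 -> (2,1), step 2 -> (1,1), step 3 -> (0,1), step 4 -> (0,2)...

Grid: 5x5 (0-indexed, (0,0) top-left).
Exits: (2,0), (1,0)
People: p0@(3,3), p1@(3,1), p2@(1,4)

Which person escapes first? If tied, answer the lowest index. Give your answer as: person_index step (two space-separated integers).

Step 1: p0:(3,3)->(2,3) | p1:(3,1)->(2,1) | p2:(1,4)->(1,3)
Step 2: p0:(2,3)->(2,2) | p1:(2,1)->(2,0)->EXIT | p2:(1,3)->(1,2)
Step 3: p0:(2,2)->(2,1) | p1:escaped | p2:(1,2)->(1,1)
Step 4: p0:(2,1)->(2,0)->EXIT | p1:escaped | p2:(1,1)->(1,0)->EXIT
Exit steps: [4, 2, 4]
First to escape: p1 at step 2

Answer: 1 2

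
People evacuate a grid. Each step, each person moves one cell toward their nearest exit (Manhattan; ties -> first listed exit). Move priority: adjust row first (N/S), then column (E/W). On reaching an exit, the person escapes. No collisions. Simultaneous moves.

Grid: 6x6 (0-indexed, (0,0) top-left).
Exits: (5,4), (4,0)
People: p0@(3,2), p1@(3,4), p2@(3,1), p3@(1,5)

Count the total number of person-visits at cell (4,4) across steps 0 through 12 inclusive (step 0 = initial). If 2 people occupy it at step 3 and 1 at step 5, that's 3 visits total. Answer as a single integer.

Step 0: p0@(3,2) p1@(3,4) p2@(3,1) p3@(1,5) -> at (4,4): 0 [-], cum=0
Step 1: p0@(4,2) p1@(4,4) p2@(4,1) p3@(2,5) -> at (4,4): 1 [p1], cum=1
Step 2: p0@(4,1) p1@ESC p2@ESC p3@(3,5) -> at (4,4): 0 [-], cum=1
Step 3: p0@ESC p1@ESC p2@ESC p3@(4,5) -> at (4,4): 0 [-], cum=1
Step 4: p0@ESC p1@ESC p2@ESC p3@(5,5) -> at (4,4): 0 [-], cum=1
Step 5: p0@ESC p1@ESC p2@ESC p3@ESC -> at (4,4): 0 [-], cum=1
Total visits = 1

Answer: 1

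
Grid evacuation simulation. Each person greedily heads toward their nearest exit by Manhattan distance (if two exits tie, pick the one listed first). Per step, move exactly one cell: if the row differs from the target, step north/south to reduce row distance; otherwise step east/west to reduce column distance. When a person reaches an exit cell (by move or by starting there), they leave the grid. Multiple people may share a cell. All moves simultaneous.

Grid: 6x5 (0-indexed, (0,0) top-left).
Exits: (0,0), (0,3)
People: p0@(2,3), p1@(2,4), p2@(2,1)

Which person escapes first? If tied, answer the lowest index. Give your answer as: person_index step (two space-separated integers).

Step 1: p0:(2,3)->(1,3) | p1:(2,4)->(1,4) | p2:(2,1)->(1,1)
Step 2: p0:(1,3)->(0,3)->EXIT | p1:(1,4)->(0,4) | p2:(1,1)->(0,1)
Step 3: p0:escaped | p1:(0,4)->(0,3)->EXIT | p2:(0,1)->(0,0)->EXIT
Exit steps: [2, 3, 3]
First to escape: p0 at step 2

Answer: 0 2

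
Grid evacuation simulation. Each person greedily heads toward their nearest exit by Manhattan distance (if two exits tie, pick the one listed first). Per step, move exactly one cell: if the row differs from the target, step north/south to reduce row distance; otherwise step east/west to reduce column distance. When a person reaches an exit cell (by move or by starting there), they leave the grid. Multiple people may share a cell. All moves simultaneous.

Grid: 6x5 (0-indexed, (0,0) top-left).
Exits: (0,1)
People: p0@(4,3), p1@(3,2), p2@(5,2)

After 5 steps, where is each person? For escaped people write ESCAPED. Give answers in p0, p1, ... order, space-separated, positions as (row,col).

Step 1: p0:(4,3)->(3,3) | p1:(3,2)->(2,2) | p2:(5,2)->(4,2)
Step 2: p0:(3,3)->(2,3) | p1:(2,2)->(1,2) | p2:(4,2)->(3,2)
Step 3: p0:(2,3)->(1,3) | p1:(1,2)->(0,2) | p2:(3,2)->(2,2)
Step 4: p0:(1,3)->(0,3) | p1:(0,2)->(0,1)->EXIT | p2:(2,2)->(1,2)
Step 5: p0:(0,3)->(0,2) | p1:escaped | p2:(1,2)->(0,2)

(0,2) ESCAPED (0,2)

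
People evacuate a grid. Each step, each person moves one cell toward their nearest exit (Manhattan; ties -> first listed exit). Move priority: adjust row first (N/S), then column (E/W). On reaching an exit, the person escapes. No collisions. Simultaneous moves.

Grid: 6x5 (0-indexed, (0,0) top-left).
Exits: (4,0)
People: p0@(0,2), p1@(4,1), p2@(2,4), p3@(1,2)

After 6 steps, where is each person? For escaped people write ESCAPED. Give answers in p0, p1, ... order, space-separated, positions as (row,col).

Step 1: p0:(0,2)->(1,2) | p1:(4,1)->(4,0)->EXIT | p2:(2,4)->(3,4) | p3:(1,2)->(2,2)
Step 2: p0:(1,2)->(2,2) | p1:escaped | p2:(3,4)->(4,4) | p3:(2,2)->(3,2)
Step 3: p0:(2,2)->(3,2) | p1:escaped | p2:(4,4)->(4,3) | p3:(3,2)->(4,2)
Step 4: p0:(3,2)->(4,2) | p1:escaped | p2:(4,3)->(4,2) | p3:(4,2)->(4,1)
Step 5: p0:(4,2)->(4,1) | p1:escaped | p2:(4,2)->(4,1) | p3:(4,1)->(4,0)->EXIT
Step 6: p0:(4,1)->(4,0)->EXIT | p1:escaped | p2:(4,1)->(4,0)->EXIT | p3:escaped

ESCAPED ESCAPED ESCAPED ESCAPED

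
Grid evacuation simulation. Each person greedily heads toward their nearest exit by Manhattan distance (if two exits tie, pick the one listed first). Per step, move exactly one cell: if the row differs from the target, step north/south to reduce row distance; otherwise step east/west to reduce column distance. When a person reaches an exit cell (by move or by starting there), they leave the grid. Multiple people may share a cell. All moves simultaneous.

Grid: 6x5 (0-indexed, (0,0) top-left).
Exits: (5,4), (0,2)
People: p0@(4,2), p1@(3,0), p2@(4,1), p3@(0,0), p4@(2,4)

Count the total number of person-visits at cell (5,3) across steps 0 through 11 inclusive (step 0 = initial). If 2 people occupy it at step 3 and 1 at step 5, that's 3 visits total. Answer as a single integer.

Step 0: p0@(4,2) p1@(3,0) p2@(4,1) p3@(0,0) p4@(2,4) -> at (5,3): 0 [-], cum=0
Step 1: p0@(5,2) p1@(2,0) p2@(5,1) p3@(0,1) p4@(3,4) -> at (5,3): 0 [-], cum=0
Step 2: p0@(5,3) p1@(1,0) p2@(5,2) p3@ESC p4@(4,4) -> at (5,3): 1 [p0], cum=1
Step 3: p0@ESC p1@(0,0) p2@(5,3) p3@ESC p4@ESC -> at (5,3): 1 [p2], cum=2
Step 4: p0@ESC p1@(0,1) p2@ESC p3@ESC p4@ESC -> at (5,3): 0 [-], cum=2
Step 5: p0@ESC p1@ESC p2@ESC p3@ESC p4@ESC -> at (5,3): 0 [-], cum=2
Total visits = 2

Answer: 2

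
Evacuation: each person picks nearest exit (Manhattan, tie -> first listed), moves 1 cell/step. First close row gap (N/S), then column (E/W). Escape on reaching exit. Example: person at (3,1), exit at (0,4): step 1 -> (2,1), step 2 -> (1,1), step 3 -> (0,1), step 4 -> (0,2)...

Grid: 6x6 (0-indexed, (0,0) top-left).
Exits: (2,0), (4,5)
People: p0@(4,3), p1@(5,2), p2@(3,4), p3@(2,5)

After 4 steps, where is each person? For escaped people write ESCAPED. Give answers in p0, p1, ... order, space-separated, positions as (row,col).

Step 1: p0:(4,3)->(4,4) | p1:(5,2)->(4,2) | p2:(3,4)->(4,4) | p3:(2,5)->(3,5)
Step 2: p0:(4,4)->(4,5)->EXIT | p1:(4,2)->(4,3) | p2:(4,4)->(4,5)->EXIT | p3:(3,5)->(4,5)->EXIT
Step 3: p0:escaped | p1:(4,3)->(4,4) | p2:escaped | p3:escaped
Step 4: p0:escaped | p1:(4,4)->(4,5)->EXIT | p2:escaped | p3:escaped

ESCAPED ESCAPED ESCAPED ESCAPED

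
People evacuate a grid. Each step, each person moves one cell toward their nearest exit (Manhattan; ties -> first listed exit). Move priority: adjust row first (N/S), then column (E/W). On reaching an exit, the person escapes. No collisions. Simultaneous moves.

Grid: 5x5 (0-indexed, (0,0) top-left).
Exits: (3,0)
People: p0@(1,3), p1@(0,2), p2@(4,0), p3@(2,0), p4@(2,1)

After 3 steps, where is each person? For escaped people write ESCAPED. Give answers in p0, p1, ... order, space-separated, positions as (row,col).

Step 1: p0:(1,3)->(2,3) | p1:(0,2)->(1,2) | p2:(4,0)->(3,0)->EXIT | p3:(2,0)->(3,0)->EXIT | p4:(2,1)->(3,1)
Step 2: p0:(2,3)->(3,3) | p1:(1,2)->(2,2) | p2:escaped | p3:escaped | p4:(3,1)->(3,0)->EXIT
Step 3: p0:(3,3)->(3,2) | p1:(2,2)->(3,2) | p2:escaped | p3:escaped | p4:escaped

(3,2) (3,2) ESCAPED ESCAPED ESCAPED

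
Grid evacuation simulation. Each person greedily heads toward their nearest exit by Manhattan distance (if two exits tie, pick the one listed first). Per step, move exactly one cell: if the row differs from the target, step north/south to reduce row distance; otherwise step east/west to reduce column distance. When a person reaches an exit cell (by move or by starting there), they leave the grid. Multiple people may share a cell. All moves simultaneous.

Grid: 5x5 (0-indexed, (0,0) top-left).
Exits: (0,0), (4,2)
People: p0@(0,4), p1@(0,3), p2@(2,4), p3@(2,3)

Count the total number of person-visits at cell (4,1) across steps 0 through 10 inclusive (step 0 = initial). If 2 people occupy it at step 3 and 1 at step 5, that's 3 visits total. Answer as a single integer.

Answer: 0

Derivation:
Step 0: p0@(0,4) p1@(0,3) p2@(2,4) p3@(2,3) -> at (4,1): 0 [-], cum=0
Step 1: p0@(0,3) p1@(0,2) p2@(3,4) p3@(3,3) -> at (4,1): 0 [-], cum=0
Step 2: p0@(0,2) p1@(0,1) p2@(4,4) p3@(4,3) -> at (4,1): 0 [-], cum=0
Step 3: p0@(0,1) p1@ESC p2@(4,3) p3@ESC -> at (4,1): 0 [-], cum=0
Step 4: p0@ESC p1@ESC p2@ESC p3@ESC -> at (4,1): 0 [-], cum=0
Total visits = 0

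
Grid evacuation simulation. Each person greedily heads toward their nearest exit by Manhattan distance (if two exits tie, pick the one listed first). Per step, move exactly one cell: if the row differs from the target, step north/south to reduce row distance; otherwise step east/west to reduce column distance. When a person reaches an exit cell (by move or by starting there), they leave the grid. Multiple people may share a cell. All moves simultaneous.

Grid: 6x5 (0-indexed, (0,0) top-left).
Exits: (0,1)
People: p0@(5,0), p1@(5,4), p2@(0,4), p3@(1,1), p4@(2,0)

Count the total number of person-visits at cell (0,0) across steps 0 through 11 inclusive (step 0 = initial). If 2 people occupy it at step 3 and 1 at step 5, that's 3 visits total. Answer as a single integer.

Step 0: p0@(5,0) p1@(5,4) p2@(0,4) p3@(1,1) p4@(2,0) -> at (0,0): 0 [-], cum=0
Step 1: p0@(4,0) p1@(4,4) p2@(0,3) p3@ESC p4@(1,0) -> at (0,0): 0 [-], cum=0
Step 2: p0@(3,0) p1@(3,4) p2@(0,2) p3@ESC p4@(0,0) -> at (0,0): 1 [p4], cum=1
Step 3: p0@(2,0) p1@(2,4) p2@ESC p3@ESC p4@ESC -> at (0,0): 0 [-], cum=1
Step 4: p0@(1,0) p1@(1,4) p2@ESC p3@ESC p4@ESC -> at (0,0): 0 [-], cum=1
Step 5: p0@(0,0) p1@(0,4) p2@ESC p3@ESC p4@ESC -> at (0,0): 1 [p0], cum=2
Step 6: p0@ESC p1@(0,3) p2@ESC p3@ESC p4@ESC -> at (0,0): 0 [-], cum=2
Step 7: p0@ESC p1@(0,2) p2@ESC p3@ESC p4@ESC -> at (0,0): 0 [-], cum=2
Step 8: p0@ESC p1@ESC p2@ESC p3@ESC p4@ESC -> at (0,0): 0 [-], cum=2
Total visits = 2

Answer: 2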